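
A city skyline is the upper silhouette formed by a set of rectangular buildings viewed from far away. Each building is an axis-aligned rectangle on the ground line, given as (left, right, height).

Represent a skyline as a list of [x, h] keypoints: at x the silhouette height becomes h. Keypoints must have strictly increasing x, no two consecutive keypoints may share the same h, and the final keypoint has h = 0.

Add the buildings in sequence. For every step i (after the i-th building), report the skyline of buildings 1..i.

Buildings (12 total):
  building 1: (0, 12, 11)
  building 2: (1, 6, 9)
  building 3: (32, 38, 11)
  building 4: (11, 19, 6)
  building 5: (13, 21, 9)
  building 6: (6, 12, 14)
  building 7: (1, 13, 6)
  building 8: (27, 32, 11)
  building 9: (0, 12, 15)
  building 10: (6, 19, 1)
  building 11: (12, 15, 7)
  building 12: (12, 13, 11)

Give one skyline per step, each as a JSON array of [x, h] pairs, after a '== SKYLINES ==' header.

== SKYLINES ==
[[0,11],[12,0]]
[[0,11],[12,0]]
[[0,11],[12,0],[32,11],[38,0]]
[[0,11],[12,6],[19,0],[32,11],[38,0]]
[[0,11],[12,6],[13,9],[21,0],[32,11],[38,0]]
[[0,11],[6,14],[12,6],[13,9],[21,0],[32,11],[38,0]]
[[0,11],[6,14],[12,6],[13,9],[21,0],[32,11],[38,0]]
[[0,11],[6,14],[12,6],[13,9],[21,0],[27,11],[38,0]]
[[0,15],[12,6],[13,9],[21,0],[27,11],[38,0]]
[[0,15],[12,6],[13,9],[21,0],[27,11],[38,0]]
[[0,15],[12,7],[13,9],[21,0],[27,11],[38,0]]
[[0,15],[12,11],[13,9],[21,0],[27,11],[38,0]]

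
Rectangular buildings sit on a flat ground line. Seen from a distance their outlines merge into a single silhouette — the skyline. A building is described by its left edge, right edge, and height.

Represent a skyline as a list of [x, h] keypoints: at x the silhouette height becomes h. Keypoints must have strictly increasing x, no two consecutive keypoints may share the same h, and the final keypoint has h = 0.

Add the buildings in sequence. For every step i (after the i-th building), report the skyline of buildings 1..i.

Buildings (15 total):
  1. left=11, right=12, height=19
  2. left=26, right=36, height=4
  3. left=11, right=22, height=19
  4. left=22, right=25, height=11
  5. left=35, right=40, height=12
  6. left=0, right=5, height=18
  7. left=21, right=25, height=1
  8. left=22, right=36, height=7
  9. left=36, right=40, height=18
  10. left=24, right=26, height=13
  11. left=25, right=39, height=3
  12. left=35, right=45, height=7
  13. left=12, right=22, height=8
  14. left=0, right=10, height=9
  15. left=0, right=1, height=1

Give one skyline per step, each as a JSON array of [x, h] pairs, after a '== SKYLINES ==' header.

== SKYLINES ==
[[11,19],[12,0]]
[[11,19],[12,0],[26,4],[36,0]]
[[11,19],[22,0],[26,4],[36,0]]
[[11,19],[22,11],[25,0],[26,4],[36,0]]
[[11,19],[22,11],[25,0],[26,4],[35,12],[40,0]]
[[0,18],[5,0],[11,19],[22,11],[25,0],[26,4],[35,12],[40,0]]
[[0,18],[5,0],[11,19],[22,11],[25,0],[26,4],[35,12],[40,0]]
[[0,18],[5,0],[11,19],[22,11],[25,7],[35,12],[40,0]]
[[0,18],[5,0],[11,19],[22,11],[25,7],[35,12],[36,18],[40,0]]
[[0,18],[5,0],[11,19],[22,11],[24,13],[26,7],[35,12],[36,18],[40,0]]
[[0,18],[5,0],[11,19],[22,11],[24,13],[26,7],[35,12],[36,18],[40,0]]
[[0,18],[5,0],[11,19],[22,11],[24,13],[26,7],[35,12],[36,18],[40,7],[45,0]]
[[0,18],[5,0],[11,19],[22,11],[24,13],[26,7],[35,12],[36,18],[40,7],[45,0]]
[[0,18],[5,9],[10,0],[11,19],[22,11],[24,13],[26,7],[35,12],[36,18],[40,7],[45,0]]
[[0,18],[5,9],[10,0],[11,19],[22,11],[24,13],[26,7],[35,12],[36,18],[40,7],[45,0]]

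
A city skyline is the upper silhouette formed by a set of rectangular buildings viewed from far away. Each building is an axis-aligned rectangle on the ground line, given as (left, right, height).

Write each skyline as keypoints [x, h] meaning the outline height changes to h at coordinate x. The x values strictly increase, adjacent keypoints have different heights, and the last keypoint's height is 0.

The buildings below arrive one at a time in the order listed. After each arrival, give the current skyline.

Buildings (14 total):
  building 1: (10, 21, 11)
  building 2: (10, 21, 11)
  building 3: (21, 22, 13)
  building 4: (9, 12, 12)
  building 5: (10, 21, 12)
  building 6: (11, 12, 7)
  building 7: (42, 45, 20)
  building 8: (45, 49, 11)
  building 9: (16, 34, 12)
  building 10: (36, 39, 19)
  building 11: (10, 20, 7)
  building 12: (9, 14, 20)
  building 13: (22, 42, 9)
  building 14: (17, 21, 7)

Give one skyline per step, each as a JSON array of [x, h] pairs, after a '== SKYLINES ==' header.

== SKYLINES ==
[[10,11],[21,0]]
[[10,11],[21,0]]
[[10,11],[21,13],[22,0]]
[[9,12],[12,11],[21,13],[22,0]]
[[9,12],[21,13],[22,0]]
[[9,12],[21,13],[22,0]]
[[9,12],[21,13],[22,0],[42,20],[45,0]]
[[9,12],[21,13],[22,0],[42,20],[45,11],[49,0]]
[[9,12],[21,13],[22,12],[34,0],[42,20],[45,11],[49,0]]
[[9,12],[21,13],[22,12],[34,0],[36,19],[39,0],[42,20],[45,11],[49,0]]
[[9,12],[21,13],[22,12],[34,0],[36,19],[39,0],[42,20],[45,11],[49,0]]
[[9,20],[14,12],[21,13],[22,12],[34,0],[36,19],[39,0],[42,20],[45,11],[49,0]]
[[9,20],[14,12],[21,13],[22,12],[34,9],[36,19],[39,9],[42,20],[45,11],[49,0]]
[[9,20],[14,12],[21,13],[22,12],[34,9],[36,19],[39,9],[42,20],[45,11],[49,0]]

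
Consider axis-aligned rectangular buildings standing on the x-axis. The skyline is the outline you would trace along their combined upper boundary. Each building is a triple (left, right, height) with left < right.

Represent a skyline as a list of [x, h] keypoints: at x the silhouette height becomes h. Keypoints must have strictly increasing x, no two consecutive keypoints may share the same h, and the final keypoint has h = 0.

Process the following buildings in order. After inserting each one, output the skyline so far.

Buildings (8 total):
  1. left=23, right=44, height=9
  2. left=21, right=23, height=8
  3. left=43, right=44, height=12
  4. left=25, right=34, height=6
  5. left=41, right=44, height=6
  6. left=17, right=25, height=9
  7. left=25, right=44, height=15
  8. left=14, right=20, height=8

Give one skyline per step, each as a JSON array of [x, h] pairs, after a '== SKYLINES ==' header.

== SKYLINES ==
[[23,9],[44,0]]
[[21,8],[23,9],[44,0]]
[[21,8],[23,9],[43,12],[44,0]]
[[21,8],[23,9],[43,12],[44,0]]
[[21,8],[23,9],[43,12],[44,0]]
[[17,9],[43,12],[44,0]]
[[17,9],[25,15],[44,0]]
[[14,8],[17,9],[25,15],[44,0]]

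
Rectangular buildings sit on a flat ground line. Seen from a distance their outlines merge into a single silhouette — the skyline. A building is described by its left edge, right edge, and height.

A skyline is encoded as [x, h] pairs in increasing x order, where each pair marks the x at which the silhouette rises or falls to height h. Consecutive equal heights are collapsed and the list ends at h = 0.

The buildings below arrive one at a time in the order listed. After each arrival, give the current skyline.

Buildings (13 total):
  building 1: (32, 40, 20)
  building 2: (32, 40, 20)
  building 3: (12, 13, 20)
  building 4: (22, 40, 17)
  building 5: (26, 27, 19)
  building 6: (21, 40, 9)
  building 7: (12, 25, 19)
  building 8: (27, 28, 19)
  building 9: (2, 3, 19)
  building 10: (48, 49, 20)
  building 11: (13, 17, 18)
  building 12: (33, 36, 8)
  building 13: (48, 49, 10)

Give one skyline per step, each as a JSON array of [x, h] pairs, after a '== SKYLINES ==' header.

== SKYLINES ==
[[32,20],[40,0]]
[[32,20],[40,0]]
[[12,20],[13,0],[32,20],[40,0]]
[[12,20],[13,0],[22,17],[32,20],[40,0]]
[[12,20],[13,0],[22,17],[26,19],[27,17],[32,20],[40,0]]
[[12,20],[13,0],[21,9],[22,17],[26,19],[27,17],[32,20],[40,0]]
[[12,20],[13,19],[25,17],[26,19],[27,17],[32,20],[40,0]]
[[12,20],[13,19],[25,17],[26,19],[28,17],[32,20],[40,0]]
[[2,19],[3,0],[12,20],[13,19],[25,17],[26,19],[28,17],[32,20],[40,0]]
[[2,19],[3,0],[12,20],[13,19],[25,17],[26,19],[28,17],[32,20],[40,0],[48,20],[49,0]]
[[2,19],[3,0],[12,20],[13,19],[25,17],[26,19],[28,17],[32,20],[40,0],[48,20],[49,0]]
[[2,19],[3,0],[12,20],[13,19],[25,17],[26,19],[28,17],[32,20],[40,0],[48,20],[49,0]]
[[2,19],[3,0],[12,20],[13,19],[25,17],[26,19],[28,17],[32,20],[40,0],[48,20],[49,0]]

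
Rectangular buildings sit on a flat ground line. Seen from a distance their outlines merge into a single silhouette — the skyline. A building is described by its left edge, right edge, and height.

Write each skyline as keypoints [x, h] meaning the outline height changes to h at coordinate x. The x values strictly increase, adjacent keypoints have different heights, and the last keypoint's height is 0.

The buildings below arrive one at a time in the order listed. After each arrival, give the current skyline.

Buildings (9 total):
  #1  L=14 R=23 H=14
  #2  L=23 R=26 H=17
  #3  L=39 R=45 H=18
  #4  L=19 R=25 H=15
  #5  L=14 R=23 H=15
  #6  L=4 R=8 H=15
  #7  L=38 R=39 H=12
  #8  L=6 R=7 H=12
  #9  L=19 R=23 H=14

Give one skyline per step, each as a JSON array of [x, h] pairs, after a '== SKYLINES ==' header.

== SKYLINES ==
[[14,14],[23,0]]
[[14,14],[23,17],[26,0]]
[[14,14],[23,17],[26,0],[39,18],[45,0]]
[[14,14],[19,15],[23,17],[26,0],[39,18],[45,0]]
[[14,15],[23,17],[26,0],[39,18],[45,0]]
[[4,15],[8,0],[14,15],[23,17],[26,0],[39,18],[45,0]]
[[4,15],[8,0],[14,15],[23,17],[26,0],[38,12],[39,18],[45,0]]
[[4,15],[8,0],[14,15],[23,17],[26,0],[38,12],[39,18],[45,0]]
[[4,15],[8,0],[14,15],[23,17],[26,0],[38,12],[39,18],[45,0]]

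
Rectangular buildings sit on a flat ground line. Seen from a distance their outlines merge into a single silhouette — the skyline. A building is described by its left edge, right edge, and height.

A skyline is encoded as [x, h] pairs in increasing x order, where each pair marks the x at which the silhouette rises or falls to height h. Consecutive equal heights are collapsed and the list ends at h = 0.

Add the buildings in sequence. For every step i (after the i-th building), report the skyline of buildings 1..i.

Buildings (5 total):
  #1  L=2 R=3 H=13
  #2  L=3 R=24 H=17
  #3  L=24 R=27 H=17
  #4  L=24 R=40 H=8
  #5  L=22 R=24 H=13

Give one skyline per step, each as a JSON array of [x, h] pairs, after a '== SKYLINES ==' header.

== SKYLINES ==
[[2,13],[3,0]]
[[2,13],[3,17],[24,0]]
[[2,13],[3,17],[27,0]]
[[2,13],[3,17],[27,8],[40,0]]
[[2,13],[3,17],[27,8],[40,0]]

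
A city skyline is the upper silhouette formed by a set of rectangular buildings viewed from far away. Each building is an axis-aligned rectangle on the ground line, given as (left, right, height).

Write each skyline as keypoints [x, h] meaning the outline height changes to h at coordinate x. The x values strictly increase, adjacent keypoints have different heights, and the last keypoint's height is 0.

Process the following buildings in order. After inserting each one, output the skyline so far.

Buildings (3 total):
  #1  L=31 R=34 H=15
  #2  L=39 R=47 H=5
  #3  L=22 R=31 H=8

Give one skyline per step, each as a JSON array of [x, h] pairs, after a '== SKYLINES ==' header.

== SKYLINES ==
[[31,15],[34,0]]
[[31,15],[34,0],[39,5],[47,0]]
[[22,8],[31,15],[34,0],[39,5],[47,0]]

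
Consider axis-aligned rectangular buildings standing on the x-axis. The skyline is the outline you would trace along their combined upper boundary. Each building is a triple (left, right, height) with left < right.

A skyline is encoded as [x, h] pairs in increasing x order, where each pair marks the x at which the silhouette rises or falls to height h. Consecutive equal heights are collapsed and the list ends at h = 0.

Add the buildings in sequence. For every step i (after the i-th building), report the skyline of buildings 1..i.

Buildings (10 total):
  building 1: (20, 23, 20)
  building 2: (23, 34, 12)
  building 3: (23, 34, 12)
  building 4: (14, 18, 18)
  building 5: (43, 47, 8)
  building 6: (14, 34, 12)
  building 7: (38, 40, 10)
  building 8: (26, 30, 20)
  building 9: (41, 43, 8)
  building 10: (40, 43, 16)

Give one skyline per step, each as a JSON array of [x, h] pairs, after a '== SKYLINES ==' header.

== SKYLINES ==
[[20,20],[23,0]]
[[20,20],[23,12],[34,0]]
[[20,20],[23,12],[34,0]]
[[14,18],[18,0],[20,20],[23,12],[34,0]]
[[14,18],[18,0],[20,20],[23,12],[34,0],[43,8],[47,0]]
[[14,18],[18,12],[20,20],[23,12],[34,0],[43,8],[47,0]]
[[14,18],[18,12],[20,20],[23,12],[34,0],[38,10],[40,0],[43,8],[47,0]]
[[14,18],[18,12],[20,20],[23,12],[26,20],[30,12],[34,0],[38,10],[40,0],[43,8],[47,0]]
[[14,18],[18,12],[20,20],[23,12],[26,20],[30,12],[34,0],[38,10],[40,0],[41,8],[47,0]]
[[14,18],[18,12],[20,20],[23,12],[26,20],[30,12],[34,0],[38,10],[40,16],[43,8],[47,0]]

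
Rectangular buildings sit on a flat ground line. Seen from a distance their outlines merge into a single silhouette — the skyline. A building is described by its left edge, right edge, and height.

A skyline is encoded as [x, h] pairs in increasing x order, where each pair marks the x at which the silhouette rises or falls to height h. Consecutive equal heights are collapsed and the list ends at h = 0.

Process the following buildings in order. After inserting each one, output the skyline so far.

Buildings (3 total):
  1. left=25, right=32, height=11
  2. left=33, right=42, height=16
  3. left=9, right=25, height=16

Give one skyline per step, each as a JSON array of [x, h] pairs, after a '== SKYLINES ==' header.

== SKYLINES ==
[[25,11],[32,0]]
[[25,11],[32,0],[33,16],[42,0]]
[[9,16],[25,11],[32,0],[33,16],[42,0]]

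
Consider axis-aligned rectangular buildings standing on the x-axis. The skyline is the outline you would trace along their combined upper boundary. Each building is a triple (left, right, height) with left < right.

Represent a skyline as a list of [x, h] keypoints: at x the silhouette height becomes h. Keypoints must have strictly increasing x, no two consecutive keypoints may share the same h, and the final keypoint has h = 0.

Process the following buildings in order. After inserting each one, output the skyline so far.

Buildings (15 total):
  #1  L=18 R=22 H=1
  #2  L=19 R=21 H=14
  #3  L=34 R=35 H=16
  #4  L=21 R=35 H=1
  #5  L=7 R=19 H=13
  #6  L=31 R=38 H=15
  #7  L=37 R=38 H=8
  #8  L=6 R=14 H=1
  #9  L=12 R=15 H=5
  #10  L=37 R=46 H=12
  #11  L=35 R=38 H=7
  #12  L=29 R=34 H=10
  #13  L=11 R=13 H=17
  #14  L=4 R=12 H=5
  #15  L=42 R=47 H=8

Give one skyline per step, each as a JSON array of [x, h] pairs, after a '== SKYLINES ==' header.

== SKYLINES ==
[[18,1],[22,0]]
[[18,1],[19,14],[21,1],[22,0]]
[[18,1],[19,14],[21,1],[22,0],[34,16],[35,0]]
[[18,1],[19,14],[21,1],[34,16],[35,0]]
[[7,13],[19,14],[21,1],[34,16],[35,0]]
[[7,13],[19,14],[21,1],[31,15],[34,16],[35,15],[38,0]]
[[7,13],[19,14],[21,1],[31,15],[34,16],[35,15],[38,0]]
[[6,1],[7,13],[19,14],[21,1],[31,15],[34,16],[35,15],[38,0]]
[[6,1],[7,13],[19,14],[21,1],[31,15],[34,16],[35,15],[38,0]]
[[6,1],[7,13],[19,14],[21,1],[31,15],[34,16],[35,15],[38,12],[46,0]]
[[6,1],[7,13],[19,14],[21,1],[31,15],[34,16],[35,15],[38,12],[46,0]]
[[6,1],[7,13],[19,14],[21,1],[29,10],[31,15],[34,16],[35,15],[38,12],[46,0]]
[[6,1],[7,13],[11,17],[13,13],[19,14],[21,1],[29,10],[31,15],[34,16],[35,15],[38,12],[46,0]]
[[4,5],[7,13],[11,17],[13,13],[19,14],[21,1],[29,10],[31,15],[34,16],[35,15],[38,12],[46,0]]
[[4,5],[7,13],[11,17],[13,13],[19,14],[21,1],[29,10],[31,15],[34,16],[35,15],[38,12],[46,8],[47,0]]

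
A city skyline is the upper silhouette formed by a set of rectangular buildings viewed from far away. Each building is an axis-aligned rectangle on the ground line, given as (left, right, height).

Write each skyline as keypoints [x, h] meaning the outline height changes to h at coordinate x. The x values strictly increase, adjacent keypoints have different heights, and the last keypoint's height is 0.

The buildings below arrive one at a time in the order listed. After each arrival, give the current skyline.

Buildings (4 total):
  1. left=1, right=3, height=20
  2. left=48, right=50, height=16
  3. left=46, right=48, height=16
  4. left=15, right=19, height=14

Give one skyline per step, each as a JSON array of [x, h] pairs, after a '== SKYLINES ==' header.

== SKYLINES ==
[[1,20],[3,0]]
[[1,20],[3,0],[48,16],[50,0]]
[[1,20],[3,0],[46,16],[50,0]]
[[1,20],[3,0],[15,14],[19,0],[46,16],[50,0]]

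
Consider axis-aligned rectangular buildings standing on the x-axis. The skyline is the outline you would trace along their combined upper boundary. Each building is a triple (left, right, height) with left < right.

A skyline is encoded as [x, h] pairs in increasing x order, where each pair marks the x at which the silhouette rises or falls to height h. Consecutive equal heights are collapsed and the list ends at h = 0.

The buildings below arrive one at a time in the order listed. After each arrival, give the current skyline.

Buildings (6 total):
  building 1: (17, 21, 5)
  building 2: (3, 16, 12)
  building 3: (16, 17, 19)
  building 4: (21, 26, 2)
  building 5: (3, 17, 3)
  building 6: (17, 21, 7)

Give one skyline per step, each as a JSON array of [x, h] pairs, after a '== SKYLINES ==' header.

== SKYLINES ==
[[17,5],[21,0]]
[[3,12],[16,0],[17,5],[21,0]]
[[3,12],[16,19],[17,5],[21,0]]
[[3,12],[16,19],[17,5],[21,2],[26,0]]
[[3,12],[16,19],[17,5],[21,2],[26,0]]
[[3,12],[16,19],[17,7],[21,2],[26,0]]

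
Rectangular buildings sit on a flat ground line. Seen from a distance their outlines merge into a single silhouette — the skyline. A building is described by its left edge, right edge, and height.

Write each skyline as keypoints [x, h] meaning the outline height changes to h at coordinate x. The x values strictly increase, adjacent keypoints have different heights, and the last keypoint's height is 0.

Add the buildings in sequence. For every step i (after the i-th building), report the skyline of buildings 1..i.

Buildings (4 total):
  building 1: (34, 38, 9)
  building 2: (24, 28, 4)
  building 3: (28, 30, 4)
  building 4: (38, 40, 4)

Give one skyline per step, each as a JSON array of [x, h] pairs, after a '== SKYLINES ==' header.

== SKYLINES ==
[[34,9],[38,0]]
[[24,4],[28,0],[34,9],[38,0]]
[[24,4],[30,0],[34,9],[38,0]]
[[24,4],[30,0],[34,9],[38,4],[40,0]]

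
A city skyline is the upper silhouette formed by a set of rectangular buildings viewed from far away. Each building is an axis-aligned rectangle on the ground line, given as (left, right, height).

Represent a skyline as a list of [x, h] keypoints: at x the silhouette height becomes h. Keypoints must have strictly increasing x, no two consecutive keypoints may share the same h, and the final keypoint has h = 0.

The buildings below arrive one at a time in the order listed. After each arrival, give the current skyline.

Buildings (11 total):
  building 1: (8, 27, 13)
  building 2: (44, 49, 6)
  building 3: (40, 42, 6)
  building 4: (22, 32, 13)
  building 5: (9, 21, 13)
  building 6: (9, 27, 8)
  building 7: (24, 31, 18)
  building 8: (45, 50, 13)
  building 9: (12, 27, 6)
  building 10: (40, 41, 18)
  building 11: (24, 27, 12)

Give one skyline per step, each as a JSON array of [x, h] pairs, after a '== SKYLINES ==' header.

== SKYLINES ==
[[8,13],[27,0]]
[[8,13],[27,0],[44,6],[49,0]]
[[8,13],[27,0],[40,6],[42,0],[44,6],[49,0]]
[[8,13],[32,0],[40,6],[42,0],[44,6],[49,0]]
[[8,13],[32,0],[40,6],[42,0],[44,6],[49,0]]
[[8,13],[32,0],[40,6],[42,0],[44,6],[49,0]]
[[8,13],[24,18],[31,13],[32,0],[40,6],[42,0],[44,6],[49,0]]
[[8,13],[24,18],[31,13],[32,0],[40,6],[42,0],[44,6],[45,13],[50,0]]
[[8,13],[24,18],[31,13],[32,0],[40,6],[42,0],[44,6],[45,13],[50,0]]
[[8,13],[24,18],[31,13],[32,0],[40,18],[41,6],[42,0],[44,6],[45,13],[50,0]]
[[8,13],[24,18],[31,13],[32,0],[40,18],[41,6],[42,0],[44,6],[45,13],[50,0]]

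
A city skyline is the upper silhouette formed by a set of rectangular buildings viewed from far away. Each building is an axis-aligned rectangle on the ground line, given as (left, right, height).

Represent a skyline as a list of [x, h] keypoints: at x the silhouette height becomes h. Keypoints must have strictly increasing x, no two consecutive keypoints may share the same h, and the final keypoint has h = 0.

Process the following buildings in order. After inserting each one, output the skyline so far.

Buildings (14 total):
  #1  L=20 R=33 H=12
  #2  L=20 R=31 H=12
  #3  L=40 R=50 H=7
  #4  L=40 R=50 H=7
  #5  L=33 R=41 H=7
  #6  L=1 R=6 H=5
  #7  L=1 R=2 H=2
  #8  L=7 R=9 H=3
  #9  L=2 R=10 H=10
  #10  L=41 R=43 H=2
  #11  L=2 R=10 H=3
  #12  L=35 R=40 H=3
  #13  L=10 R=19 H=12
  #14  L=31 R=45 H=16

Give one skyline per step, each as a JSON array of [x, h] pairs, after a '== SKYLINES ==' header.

== SKYLINES ==
[[20,12],[33,0]]
[[20,12],[33,0]]
[[20,12],[33,0],[40,7],[50,0]]
[[20,12],[33,0],[40,7],[50,0]]
[[20,12],[33,7],[50,0]]
[[1,5],[6,0],[20,12],[33,7],[50,0]]
[[1,5],[6,0],[20,12],[33,7],[50,0]]
[[1,5],[6,0],[7,3],[9,0],[20,12],[33,7],[50,0]]
[[1,5],[2,10],[10,0],[20,12],[33,7],[50,0]]
[[1,5],[2,10],[10,0],[20,12],[33,7],[50,0]]
[[1,5],[2,10],[10,0],[20,12],[33,7],[50,0]]
[[1,5],[2,10],[10,0],[20,12],[33,7],[50,0]]
[[1,5],[2,10],[10,12],[19,0],[20,12],[33,7],[50,0]]
[[1,5],[2,10],[10,12],[19,0],[20,12],[31,16],[45,7],[50,0]]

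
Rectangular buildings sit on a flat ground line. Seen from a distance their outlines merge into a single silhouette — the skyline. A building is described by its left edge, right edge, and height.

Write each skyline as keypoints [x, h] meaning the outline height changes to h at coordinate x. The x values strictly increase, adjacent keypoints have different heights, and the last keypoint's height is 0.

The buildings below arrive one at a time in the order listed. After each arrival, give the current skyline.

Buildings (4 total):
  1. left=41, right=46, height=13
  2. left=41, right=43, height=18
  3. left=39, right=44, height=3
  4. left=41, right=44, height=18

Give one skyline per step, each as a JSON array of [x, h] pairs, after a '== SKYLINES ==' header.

== SKYLINES ==
[[41,13],[46,0]]
[[41,18],[43,13],[46,0]]
[[39,3],[41,18],[43,13],[46,0]]
[[39,3],[41,18],[44,13],[46,0]]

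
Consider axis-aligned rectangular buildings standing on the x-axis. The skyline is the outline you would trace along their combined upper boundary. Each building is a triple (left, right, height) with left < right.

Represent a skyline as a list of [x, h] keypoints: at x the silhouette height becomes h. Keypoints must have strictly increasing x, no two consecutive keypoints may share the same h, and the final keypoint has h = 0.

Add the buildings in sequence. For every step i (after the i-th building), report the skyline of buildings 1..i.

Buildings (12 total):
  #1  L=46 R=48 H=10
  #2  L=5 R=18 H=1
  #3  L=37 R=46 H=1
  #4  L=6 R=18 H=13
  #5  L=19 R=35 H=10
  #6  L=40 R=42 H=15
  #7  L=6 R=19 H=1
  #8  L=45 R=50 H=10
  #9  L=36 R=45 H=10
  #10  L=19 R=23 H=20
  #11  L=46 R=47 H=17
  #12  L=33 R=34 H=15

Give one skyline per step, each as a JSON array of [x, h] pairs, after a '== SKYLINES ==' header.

== SKYLINES ==
[[46,10],[48,0]]
[[5,1],[18,0],[46,10],[48,0]]
[[5,1],[18,0],[37,1],[46,10],[48,0]]
[[5,1],[6,13],[18,0],[37,1],[46,10],[48,0]]
[[5,1],[6,13],[18,0],[19,10],[35,0],[37,1],[46,10],[48,0]]
[[5,1],[6,13],[18,0],[19,10],[35,0],[37,1],[40,15],[42,1],[46,10],[48,0]]
[[5,1],[6,13],[18,1],[19,10],[35,0],[37,1],[40,15],[42,1],[46,10],[48,0]]
[[5,1],[6,13],[18,1],[19,10],[35,0],[37,1],[40,15],[42,1],[45,10],[50,0]]
[[5,1],[6,13],[18,1],[19,10],[35,0],[36,10],[40,15],[42,10],[50,0]]
[[5,1],[6,13],[18,1],[19,20],[23,10],[35,0],[36,10],[40,15],[42,10],[50,0]]
[[5,1],[6,13],[18,1],[19,20],[23,10],[35,0],[36,10],[40,15],[42,10],[46,17],[47,10],[50,0]]
[[5,1],[6,13],[18,1],[19,20],[23,10],[33,15],[34,10],[35,0],[36,10],[40,15],[42,10],[46,17],[47,10],[50,0]]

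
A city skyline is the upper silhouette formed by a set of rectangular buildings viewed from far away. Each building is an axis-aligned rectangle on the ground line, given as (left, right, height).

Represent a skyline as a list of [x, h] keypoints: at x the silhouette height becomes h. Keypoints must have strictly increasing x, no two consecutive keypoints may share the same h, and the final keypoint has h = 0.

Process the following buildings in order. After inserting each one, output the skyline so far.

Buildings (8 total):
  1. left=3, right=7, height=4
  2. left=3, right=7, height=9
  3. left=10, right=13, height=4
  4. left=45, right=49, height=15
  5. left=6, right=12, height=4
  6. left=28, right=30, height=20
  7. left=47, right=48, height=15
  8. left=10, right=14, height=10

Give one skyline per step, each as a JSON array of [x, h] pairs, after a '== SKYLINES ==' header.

== SKYLINES ==
[[3,4],[7,0]]
[[3,9],[7,0]]
[[3,9],[7,0],[10,4],[13,0]]
[[3,9],[7,0],[10,4],[13,0],[45,15],[49,0]]
[[3,9],[7,4],[13,0],[45,15],[49,0]]
[[3,9],[7,4],[13,0],[28,20],[30,0],[45,15],[49,0]]
[[3,9],[7,4],[13,0],[28,20],[30,0],[45,15],[49,0]]
[[3,9],[7,4],[10,10],[14,0],[28,20],[30,0],[45,15],[49,0]]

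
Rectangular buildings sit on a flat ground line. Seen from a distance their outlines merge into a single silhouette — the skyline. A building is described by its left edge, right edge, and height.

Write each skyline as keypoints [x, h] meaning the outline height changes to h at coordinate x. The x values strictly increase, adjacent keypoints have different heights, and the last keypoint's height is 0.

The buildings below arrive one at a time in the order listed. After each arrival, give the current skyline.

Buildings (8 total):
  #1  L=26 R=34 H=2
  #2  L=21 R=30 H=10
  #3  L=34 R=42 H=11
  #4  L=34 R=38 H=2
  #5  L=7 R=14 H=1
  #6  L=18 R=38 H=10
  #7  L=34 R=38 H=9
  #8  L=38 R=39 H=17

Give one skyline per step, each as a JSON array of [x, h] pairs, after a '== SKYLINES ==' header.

== SKYLINES ==
[[26,2],[34,0]]
[[21,10],[30,2],[34,0]]
[[21,10],[30,2],[34,11],[42,0]]
[[21,10],[30,2],[34,11],[42,0]]
[[7,1],[14,0],[21,10],[30,2],[34,11],[42,0]]
[[7,1],[14,0],[18,10],[34,11],[42,0]]
[[7,1],[14,0],[18,10],[34,11],[42,0]]
[[7,1],[14,0],[18,10],[34,11],[38,17],[39,11],[42,0]]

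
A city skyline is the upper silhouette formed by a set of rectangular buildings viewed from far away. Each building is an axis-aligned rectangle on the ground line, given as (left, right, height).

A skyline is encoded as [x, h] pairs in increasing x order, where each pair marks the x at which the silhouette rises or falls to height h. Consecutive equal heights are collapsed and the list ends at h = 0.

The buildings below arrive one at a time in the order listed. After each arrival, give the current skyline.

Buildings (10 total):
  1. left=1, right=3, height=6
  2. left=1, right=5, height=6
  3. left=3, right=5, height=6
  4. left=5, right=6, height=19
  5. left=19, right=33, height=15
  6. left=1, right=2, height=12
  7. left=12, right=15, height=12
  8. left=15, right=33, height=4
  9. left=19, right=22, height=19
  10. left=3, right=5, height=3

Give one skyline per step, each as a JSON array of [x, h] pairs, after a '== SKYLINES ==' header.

== SKYLINES ==
[[1,6],[3,0]]
[[1,6],[5,0]]
[[1,6],[5,0]]
[[1,6],[5,19],[6,0]]
[[1,6],[5,19],[6,0],[19,15],[33,0]]
[[1,12],[2,6],[5,19],[6,0],[19,15],[33,0]]
[[1,12],[2,6],[5,19],[6,0],[12,12],[15,0],[19,15],[33,0]]
[[1,12],[2,6],[5,19],[6,0],[12,12],[15,4],[19,15],[33,0]]
[[1,12],[2,6],[5,19],[6,0],[12,12],[15,4],[19,19],[22,15],[33,0]]
[[1,12],[2,6],[5,19],[6,0],[12,12],[15,4],[19,19],[22,15],[33,0]]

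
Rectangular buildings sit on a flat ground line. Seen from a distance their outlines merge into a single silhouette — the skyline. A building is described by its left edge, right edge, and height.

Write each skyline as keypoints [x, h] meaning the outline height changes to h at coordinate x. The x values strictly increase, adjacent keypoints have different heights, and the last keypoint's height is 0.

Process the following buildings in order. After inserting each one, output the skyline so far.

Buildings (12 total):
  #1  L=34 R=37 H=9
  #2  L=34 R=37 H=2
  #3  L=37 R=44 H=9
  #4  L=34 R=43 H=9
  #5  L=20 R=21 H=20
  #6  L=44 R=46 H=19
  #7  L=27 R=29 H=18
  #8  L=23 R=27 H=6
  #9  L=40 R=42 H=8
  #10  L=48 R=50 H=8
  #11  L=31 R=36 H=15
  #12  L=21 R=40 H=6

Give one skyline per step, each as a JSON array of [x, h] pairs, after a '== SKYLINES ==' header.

== SKYLINES ==
[[34,9],[37,0]]
[[34,9],[37,0]]
[[34,9],[44,0]]
[[34,9],[44,0]]
[[20,20],[21,0],[34,9],[44,0]]
[[20,20],[21,0],[34,9],[44,19],[46,0]]
[[20,20],[21,0],[27,18],[29,0],[34,9],[44,19],[46,0]]
[[20,20],[21,0],[23,6],[27,18],[29,0],[34,9],[44,19],[46,0]]
[[20,20],[21,0],[23,6],[27,18],[29,0],[34,9],[44,19],[46,0]]
[[20,20],[21,0],[23,6],[27,18],[29,0],[34,9],[44,19],[46,0],[48,8],[50,0]]
[[20,20],[21,0],[23,6],[27,18],[29,0],[31,15],[36,9],[44,19],[46,0],[48,8],[50,0]]
[[20,20],[21,6],[27,18],[29,6],[31,15],[36,9],[44,19],[46,0],[48,8],[50,0]]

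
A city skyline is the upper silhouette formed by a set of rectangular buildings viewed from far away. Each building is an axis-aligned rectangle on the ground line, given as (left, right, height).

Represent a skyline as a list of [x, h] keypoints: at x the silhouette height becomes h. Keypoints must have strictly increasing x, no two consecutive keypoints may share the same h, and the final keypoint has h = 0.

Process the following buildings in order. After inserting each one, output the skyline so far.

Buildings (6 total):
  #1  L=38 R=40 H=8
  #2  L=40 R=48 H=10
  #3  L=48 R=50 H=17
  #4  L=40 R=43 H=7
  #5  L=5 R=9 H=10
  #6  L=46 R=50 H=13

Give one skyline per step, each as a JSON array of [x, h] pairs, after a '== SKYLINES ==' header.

== SKYLINES ==
[[38,8],[40,0]]
[[38,8],[40,10],[48,0]]
[[38,8],[40,10],[48,17],[50,0]]
[[38,8],[40,10],[48,17],[50,0]]
[[5,10],[9,0],[38,8],[40,10],[48,17],[50,0]]
[[5,10],[9,0],[38,8],[40,10],[46,13],[48,17],[50,0]]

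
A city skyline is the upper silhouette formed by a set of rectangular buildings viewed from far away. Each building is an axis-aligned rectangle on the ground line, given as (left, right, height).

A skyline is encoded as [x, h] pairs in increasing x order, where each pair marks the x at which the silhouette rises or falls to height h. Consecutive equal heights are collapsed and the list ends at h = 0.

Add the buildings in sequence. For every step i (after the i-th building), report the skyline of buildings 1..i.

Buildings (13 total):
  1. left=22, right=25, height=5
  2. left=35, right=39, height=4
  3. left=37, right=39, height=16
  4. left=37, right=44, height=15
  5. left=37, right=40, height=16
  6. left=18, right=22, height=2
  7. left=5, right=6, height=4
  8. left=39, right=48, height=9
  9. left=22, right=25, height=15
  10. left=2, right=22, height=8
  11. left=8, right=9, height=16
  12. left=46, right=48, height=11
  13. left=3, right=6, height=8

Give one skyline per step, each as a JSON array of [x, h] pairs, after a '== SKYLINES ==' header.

== SKYLINES ==
[[22,5],[25,0]]
[[22,5],[25,0],[35,4],[39,0]]
[[22,5],[25,0],[35,4],[37,16],[39,0]]
[[22,5],[25,0],[35,4],[37,16],[39,15],[44,0]]
[[22,5],[25,0],[35,4],[37,16],[40,15],[44,0]]
[[18,2],[22,5],[25,0],[35,4],[37,16],[40,15],[44,0]]
[[5,4],[6,0],[18,2],[22,5],[25,0],[35,4],[37,16],[40,15],[44,0]]
[[5,4],[6,0],[18,2],[22,5],[25,0],[35,4],[37,16],[40,15],[44,9],[48,0]]
[[5,4],[6,0],[18,2],[22,15],[25,0],[35,4],[37,16],[40,15],[44,9],[48,0]]
[[2,8],[22,15],[25,0],[35,4],[37,16],[40,15],[44,9],[48,0]]
[[2,8],[8,16],[9,8],[22,15],[25,0],[35,4],[37,16],[40,15],[44,9],[48,0]]
[[2,8],[8,16],[9,8],[22,15],[25,0],[35,4],[37,16],[40,15],[44,9],[46,11],[48,0]]
[[2,8],[8,16],[9,8],[22,15],[25,0],[35,4],[37,16],[40,15],[44,9],[46,11],[48,0]]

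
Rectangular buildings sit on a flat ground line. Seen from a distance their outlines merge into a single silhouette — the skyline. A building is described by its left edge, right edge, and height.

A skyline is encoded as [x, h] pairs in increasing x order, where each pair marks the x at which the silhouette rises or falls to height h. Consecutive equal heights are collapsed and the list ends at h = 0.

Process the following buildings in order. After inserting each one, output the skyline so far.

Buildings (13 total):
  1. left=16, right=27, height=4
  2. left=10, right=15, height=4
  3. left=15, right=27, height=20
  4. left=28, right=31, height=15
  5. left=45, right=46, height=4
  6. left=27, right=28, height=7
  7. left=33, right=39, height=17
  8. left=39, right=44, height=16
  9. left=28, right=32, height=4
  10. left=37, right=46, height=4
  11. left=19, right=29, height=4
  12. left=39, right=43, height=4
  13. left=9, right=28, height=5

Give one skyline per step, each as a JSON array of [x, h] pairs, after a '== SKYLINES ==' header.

== SKYLINES ==
[[16,4],[27,0]]
[[10,4],[15,0],[16,4],[27,0]]
[[10,4],[15,20],[27,0]]
[[10,4],[15,20],[27,0],[28,15],[31,0]]
[[10,4],[15,20],[27,0],[28,15],[31,0],[45,4],[46,0]]
[[10,4],[15,20],[27,7],[28,15],[31,0],[45,4],[46,0]]
[[10,4],[15,20],[27,7],[28,15],[31,0],[33,17],[39,0],[45,4],[46,0]]
[[10,4],[15,20],[27,7],[28,15],[31,0],[33,17],[39,16],[44,0],[45,4],[46,0]]
[[10,4],[15,20],[27,7],[28,15],[31,4],[32,0],[33,17],[39,16],[44,0],[45,4],[46,0]]
[[10,4],[15,20],[27,7],[28,15],[31,4],[32,0],[33,17],[39,16],[44,4],[46,0]]
[[10,4],[15,20],[27,7],[28,15],[31,4],[32,0],[33,17],[39,16],[44,4],[46,0]]
[[10,4],[15,20],[27,7],[28,15],[31,4],[32,0],[33,17],[39,16],[44,4],[46,0]]
[[9,5],[15,20],[27,7],[28,15],[31,4],[32,0],[33,17],[39,16],[44,4],[46,0]]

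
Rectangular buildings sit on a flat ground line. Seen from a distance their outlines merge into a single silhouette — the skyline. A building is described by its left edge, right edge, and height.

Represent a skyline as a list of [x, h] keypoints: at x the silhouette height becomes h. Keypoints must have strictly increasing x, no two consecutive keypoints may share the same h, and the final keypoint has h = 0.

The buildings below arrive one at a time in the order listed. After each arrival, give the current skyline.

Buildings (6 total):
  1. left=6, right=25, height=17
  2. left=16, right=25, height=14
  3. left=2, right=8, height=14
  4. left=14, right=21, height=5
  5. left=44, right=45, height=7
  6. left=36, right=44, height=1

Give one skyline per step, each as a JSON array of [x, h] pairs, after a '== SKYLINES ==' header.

== SKYLINES ==
[[6,17],[25,0]]
[[6,17],[25,0]]
[[2,14],[6,17],[25,0]]
[[2,14],[6,17],[25,0]]
[[2,14],[6,17],[25,0],[44,7],[45,0]]
[[2,14],[6,17],[25,0],[36,1],[44,7],[45,0]]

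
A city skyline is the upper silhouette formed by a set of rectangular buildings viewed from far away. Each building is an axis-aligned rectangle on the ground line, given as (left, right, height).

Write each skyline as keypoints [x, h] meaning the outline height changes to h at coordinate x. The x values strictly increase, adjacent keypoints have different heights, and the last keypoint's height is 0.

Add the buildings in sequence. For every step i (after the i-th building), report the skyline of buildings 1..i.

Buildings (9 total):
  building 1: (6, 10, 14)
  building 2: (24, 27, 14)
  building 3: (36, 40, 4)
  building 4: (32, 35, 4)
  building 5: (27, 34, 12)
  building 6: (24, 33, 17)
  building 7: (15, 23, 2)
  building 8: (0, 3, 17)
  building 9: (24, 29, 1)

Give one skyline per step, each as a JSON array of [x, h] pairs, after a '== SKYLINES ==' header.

== SKYLINES ==
[[6,14],[10,0]]
[[6,14],[10,0],[24,14],[27,0]]
[[6,14],[10,0],[24,14],[27,0],[36,4],[40,0]]
[[6,14],[10,0],[24,14],[27,0],[32,4],[35,0],[36,4],[40,0]]
[[6,14],[10,0],[24,14],[27,12],[34,4],[35,0],[36,4],[40,0]]
[[6,14],[10,0],[24,17],[33,12],[34,4],[35,0],[36,4],[40,0]]
[[6,14],[10,0],[15,2],[23,0],[24,17],[33,12],[34,4],[35,0],[36,4],[40,0]]
[[0,17],[3,0],[6,14],[10,0],[15,2],[23,0],[24,17],[33,12],[34,4],[35,0],[36,4],[40,0]]
[[0,17],[3,0],[6,14],[10,0],[15,2],[23,0],[24,17],[33,12],[34,4],[35,0],[36,4],[40,0]]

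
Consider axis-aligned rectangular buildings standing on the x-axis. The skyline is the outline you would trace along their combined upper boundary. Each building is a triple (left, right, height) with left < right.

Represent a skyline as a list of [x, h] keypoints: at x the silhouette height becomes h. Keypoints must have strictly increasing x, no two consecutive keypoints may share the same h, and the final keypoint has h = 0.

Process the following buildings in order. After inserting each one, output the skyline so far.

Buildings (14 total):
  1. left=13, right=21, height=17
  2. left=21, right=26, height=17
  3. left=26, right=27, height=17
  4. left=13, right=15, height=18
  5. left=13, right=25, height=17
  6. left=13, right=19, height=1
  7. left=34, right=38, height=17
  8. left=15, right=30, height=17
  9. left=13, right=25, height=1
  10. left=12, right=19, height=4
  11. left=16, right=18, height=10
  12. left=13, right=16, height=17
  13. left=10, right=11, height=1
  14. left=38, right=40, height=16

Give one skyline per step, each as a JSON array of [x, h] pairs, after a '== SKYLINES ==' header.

== SKYLINES ==
[[13,17],[21,0]]
[[13,17],[26,0]]
[[13,17],[27,0]]
[[13,18],[15,17],[27,0]]
[[13,18],[15,17],[27,0]]
[[13,18],[15,17],[27,0]]
[[13,18],[15,17],[27,0],[34,17],[38,0]]
[[13,18],[15,17],[30,0],[34,17],[38,0]]
[[13,18],[15,17],[30,0],[34,17],[38,0]]
[[12,4],[13,18],[15,17],[30,0],[34,17],[38,0]]
[[12,4],[13,18],[15,17],[30,0],[34,17],[38,0]]
[[12,4],[13,18],[15,17],[30,0],[34,17],[38,0]]
[[10,1],[11,0],[12,4],[13,18],[15,17],[30,0],[34,17],[38,0]]
[[10,1],[11,0],[12,4],[13,18],[15,17],[30,0],[34,17],[38,16],[40,0]]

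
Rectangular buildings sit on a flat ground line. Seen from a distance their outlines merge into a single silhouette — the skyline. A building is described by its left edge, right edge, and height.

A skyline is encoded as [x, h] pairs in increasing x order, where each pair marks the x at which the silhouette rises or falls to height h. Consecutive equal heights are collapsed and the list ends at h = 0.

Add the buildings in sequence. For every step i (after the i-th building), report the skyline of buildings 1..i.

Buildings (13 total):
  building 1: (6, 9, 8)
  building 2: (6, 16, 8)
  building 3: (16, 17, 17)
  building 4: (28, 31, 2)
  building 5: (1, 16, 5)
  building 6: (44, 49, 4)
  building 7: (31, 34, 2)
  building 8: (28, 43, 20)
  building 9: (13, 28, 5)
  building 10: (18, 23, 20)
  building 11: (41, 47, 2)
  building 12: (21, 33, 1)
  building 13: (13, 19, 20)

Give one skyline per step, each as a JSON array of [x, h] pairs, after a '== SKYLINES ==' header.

== SKYLINES ==
[[6,8],[9,0]]
[[6,8],[16,0]]
[[6,8],[16,17],[17,0]]
[[6,8],[16,17],[17,0],[28,2],[31,0]]
[[1,5],[6,8],[16,17],[17,0],[28,2],[31,0]]
[[1,5],[6,8],[16,17],[17,0],[28,2],[31,0],[44,4],[49,0]]
[[1,5],[6,8],[16,17],[17,0],[28,2],[34,0],[44,4],[49,0]]
[[1,5],[6,8],[16,17],[17,0],[28,20],[43,0],[44,4],[49,0]]
[[1,5],[6,8],[16,17],[17,5],[28,20],[43,0],[44,4],[49,0]]
[[1,5],[6,8],[16,17],[17,5],[18,20],[23,5],[28,20],[43,0],[44,4],[49,0]]
[[1,5],[6,8],[16,17],[17,5],[18,20],[23,5],[28,20],[43,2],[44,4],[49,0]]
[[1,5],[6,8],[16,17],[17,5],[18,20],[23,5],[28,20],[43,2],[44,4],[49,0]]
[[1,5],[6,8],[13,20],[23,5],[28,20],[43,2],[44,4],[49,0]]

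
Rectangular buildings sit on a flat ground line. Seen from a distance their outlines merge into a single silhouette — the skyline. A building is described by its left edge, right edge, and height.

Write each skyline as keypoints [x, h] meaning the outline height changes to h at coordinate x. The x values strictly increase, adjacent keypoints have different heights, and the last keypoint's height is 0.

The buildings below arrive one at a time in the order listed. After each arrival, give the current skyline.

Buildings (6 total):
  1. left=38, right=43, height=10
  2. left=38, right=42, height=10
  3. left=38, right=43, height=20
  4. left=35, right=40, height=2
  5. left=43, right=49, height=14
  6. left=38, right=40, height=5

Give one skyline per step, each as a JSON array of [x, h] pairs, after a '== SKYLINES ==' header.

== SKYLINES ==
[[38,10],[43,0]]
[[38,10],[43,0]]
[[38,20],[43,0]]
[[35,2],[38,20],[43,0]]
[[35,2],[38,20],[43,14],[49,0]]
[[35,2],[38,20],[43,14],[49,0]]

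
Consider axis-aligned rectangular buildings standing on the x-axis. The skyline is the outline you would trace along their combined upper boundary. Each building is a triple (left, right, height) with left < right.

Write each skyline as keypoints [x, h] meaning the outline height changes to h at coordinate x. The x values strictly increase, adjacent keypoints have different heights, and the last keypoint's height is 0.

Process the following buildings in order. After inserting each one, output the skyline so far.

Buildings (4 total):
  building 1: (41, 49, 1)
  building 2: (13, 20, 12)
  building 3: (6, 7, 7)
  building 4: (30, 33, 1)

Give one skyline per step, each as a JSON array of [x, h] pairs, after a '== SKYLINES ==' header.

== SKYLINES ==
[[41,1],[49,0]]
[[13,12],[20,0],[41,1],[49,0]]
[[6,7],[7,0],[13,12],[20,0],[41,1],[49,0]]
[[6,7],[7,0],[13,12],[20,0],[30,1],[33,0],[41,1],[49,0]]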